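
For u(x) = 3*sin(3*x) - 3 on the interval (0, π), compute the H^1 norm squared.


||u||_{H^1(0,π)}^2 = -12 + 54*π

u'(x) = 9*cos(3*x).
Expand u² and (u')² and integrate term by term on (0, π), using: for integers n ≥ 1, ∫_0^π sin²(nx) dx = ∫_0^π cos²(nx) dx = π/2; for n ≠ n', ∫_0^π sin(nx)sin(n'x) dx = ∫_0^π cos(nx)cos(n'x) dx = 0; and by product-to-sum, ∫_0^π sin(nx)cos(n'x) dx = ½∫_0^π [sin((n+n')x) + sin((n−n')x)] dx, which is 0 when n+n' is even and 2n/(n²−n'²) when n+n' is odd (it need not vanish on (0, π)). For the constant mode: ∫_0^π 1 dx = π, ∫_0^π cos(nx) dx = 0, ∫_0^π sin(nx) dx = (1−(−1)^n)/n.
  u² squared terms: (-3)²·∫1 dx = 9·π = 9*π;  (3)²·∫sin(3x)² dx = 9·π/2 = 9*π/2.
  u² cross terms: 2·(-3)·(3)·∫1·sin(3x) dx = -18·(2/3) = -12.
  So ∫_0^π u² dx = 9*π + 9*π/2 − 12 = -12 + 27*π/2.
  (u')² squared terms: (9)²·∫cos(3x)² dx = 81·π/2 = 81*π/2.
  So ∫_0^π (u')² dx = 81*π/2.
||u||_{H^1}^2 = (-12 + 27*π/2) + (81*π/2) = -12 + 54*π.


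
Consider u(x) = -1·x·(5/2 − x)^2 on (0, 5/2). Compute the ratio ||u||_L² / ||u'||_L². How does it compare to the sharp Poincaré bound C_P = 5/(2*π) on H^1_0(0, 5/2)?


||u||_L² / ||u'||_L² = 5*sqrt(14)/28 < C_P = 5/(2*π).

u(x) = -1·x·(5/2 − x)^2, so u'(x) = (5 - 6*x)*(2*x - 5)/4.
u(x) = -1·x·(5/2 − x)^2 vanishes at x = 0 and x = 5/2, so u ∈ H^1_0(0, 5/2). Differentiate via the product rule and integrate the resulting polynomials term by term.
  ∫_0^5/2 u² dx = ∫_0^5/2 (x^6 - 10*x^5 + 75*x^4/2 - 125*x^3/2 + 625*x^2/16) dx. Term by term:
    ∫_0^5/2 x^6 dx = 78125/896;  ∫_0^5/2 -10*x^5 dx = -78125/192;  ∫_0^5/2 75*x^4/2 dx = 46875/64;
    ∫_0^5/2 -125*x^3/2 dx = -78125/128;  ∫_0^5/2 625*x^2/16 dx = 78125/384.
  Sum: 78125/896 − 78125/192 + 46875/64 − 78125/128 + 78125/384 = 15625/2688.
  ∫_0^5/2 (u')² dx = ∫_0^5/2 (9*x^4 - 60*x^3 + 275*x^2/2 - 125*x + 625/16) dx. Term by term:
    ∫_0^5/2 9*x^4 dx = 5625/32;  ∫_0^5/2 -60*x^3 dx = -9375/16;  ∫_0^5/2 275*x^2/2 dx = 34375/48;
    ∫_0^5/2 -125*x dx = -3125/8;  ∫_0^5/2 625/16 dx = 3125/32.
  Sum: 5625/32 − 9375/16 + 34375/48 − 3125/8 + 3125/32 = 625/48.
∫_0^5/2 u² dx = 15625/2688, so ||u||_L² = 125*sqrt(42)/336.
∫_0^5/2 (u')² dx = 625/48, so ||u'||_L² = 25*sqrt(3)/12.
Ratio ||u||_L² / ||u'||_L² = 5*sqrt(14)/28.
Sharp Poincaré constant on H^1_0(0, 5/2) is C_P = L/π = 5/(2*π), achieved by sin(2*π/5·x).
A polynomial bump cannot attain the sharp Poincaré constant (only the first sine eigenfunction does), so the ratio is strictly less than C_P, consistent with ||u||_L² ≤ C_P ||u'||_L².


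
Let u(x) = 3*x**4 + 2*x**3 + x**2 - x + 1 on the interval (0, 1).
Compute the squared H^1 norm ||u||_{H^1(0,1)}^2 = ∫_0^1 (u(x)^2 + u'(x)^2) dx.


||u||_{H^1}^2 = 317/5

The H^1 norm (squared) on an interval (0, L) is
  ||u||_{H^1}^2 = ∫_0^L u(x)^2 dx + ∫_0^L u'(x)^2 dx.
Compute u'(x) = 12*x**3 + 6*x**2 + 2*x - 1.
Then u(x)^2 = 9*x**8 + 12*x**7 + 10*x**6 - 2*x**5 + 3*x**4 + 2*x**3 + 3*x**2 - 2*x + 1 and u'(x)^2 = 144*x**6 + 144*x**5 + 84*x**4 - 8*x**2 - 4*x + 1.
Integrate each monomial from 0 to 1 using ∫_0^1 c·x^n dx = c·1^(n+1)/(n+1):
  ∫_0^1 u(x)^2 dx = ∫_0^1 (9*x^8 + 12*x^7 + 10*x^6 - 2*x^5 + 3*x^4 + 2*x^3 + 3*x^2 - 2*x + 1) dx. Term by term:
    ∫_0^1 9*x^8 dx = 1;  ∫_0^1 12*x^7 dx = 3/2;  ∫_0^1 10*x^6 dx = 10/7;
    ∫_0^1 -2*x^5 dx = -1/3;  ∫_0^1 3*x^4 dx = 3/5;  ∫_0^1 2*x^3 dx = 1/2;
    ∫_0^1 3*x^2 dx = 1;  ∫_0^1 -2*x dx = -1;  ∫_0^1 1 dx = 1.
  Sum: 1 + 3/2 + 10/7 − 1/3 + 3/5 + 1/2 + 1 − 1 + 1 = 598/105.
  ∫_0^1 u'(x)^2 dx = ∫_0^1 (144*x^6 + 144*x^5 + 84*x^4 - 8*x^2 - 4*x + 1) dx. Term by term:
    ∫_0^1 144*x^6 dx = 144/7;  ∫_0^1 144*x^5 dx = 24;  ∫_0^1 84*x^4 dx = 84/5;
    ∫_0^1 -8*x^2 dx = -8/3;  ∫_0^1 -4*x dx = -2;  ∫_0^1 1 dx = 1.
  Sum: 144/7 + 24 + 84/5 − 8/3 − 2 + 1 = 6059/105.
Adding: ||u||_{H^1}^2 = 598/105 + 6059/105 = 317/5.


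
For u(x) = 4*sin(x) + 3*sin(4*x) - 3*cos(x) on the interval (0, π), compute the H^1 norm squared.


||u||_{H^1(0,π)}^2 = -96/5 + 203*π/2

u'(x) = 3*sin(x) + 4*cos(x) + 12*cos(4*x).
Expand u² and (u')² and integrate term by term on (0, π), using: for integers n ≥ 1, ∫_0^π sin²(nx) dx = ∫_0^π cos²(nx) dx = π/2; for n ≠ n', ∫_0^π sin(nx)sin(n'x) dx = ∫_0^π cos(nx)cos(n'x) dx = 0; and by product-to-sum, ∫_0^π sin(nx)cos(n'x) dx = ½∫_0^π [sin((n+n')x) + sin((n−n')x)] dx, which is 0 when n+n' is even and 2n/(n²−n'²) when n+n' is odd (it need not vanish on (0, π)).
  u² squared terms: (-3)²·∫cos(x)² dx = 9·π/2 = 9*π/2;  (3)²·∫sin(4x)² dx = 9·π/2 = 9*π/2;  (4)²·∫sin(x)² dx = 16·π/2 = 8*π.
  u² cross terms: 2·(-3)·(3)·∫cos(x)·sin(4x) dx = -18·(8/15) = -48/5;  2·(-3)·(4)·∫cos(x)·sin(x) dx = -24·(0) = 0;  2·(3)·(4)·∫sin(4x)·sin(x) dx = 24·(0) = 0.
  So ∫_0^π u² dx = 9*π/2 + 9*π/2 + 8*π − 48/5 + 0 + 0 = -48/5 + 17*π.
  (u')² squared terms: (3)²·∫sin(x)² dx = 9·π/2 = 9*π/2;  (4)²·∫cos(x)² dx = 16·π/2 = 8*π;  (12)²·∫cos(4x)² dx = 144·π/2 = 72*π.
  (u')² cross terms: 2·(3)·(4)·∫sin(x)·cos(x) dx = 24·(0) = 0;  2·(3)·(12)·∫sin(x)·cos(4x) dx = 72·(-2/15) = -48/5;  2·(4)·(12)·∫cos(x)·cos(4x) dx = 96·(0) = 0.
  So ∫_0^π (u')² dx = 9*π/2 + 8*π + 72*π + 0 − 48/5 + 0 = -48/5 + 169*π/2.
||u||_{H^1}^2 = (-48/5 + 17*π) + (-48/5 + 169*π/2) = -96/5 + 203*π/2.


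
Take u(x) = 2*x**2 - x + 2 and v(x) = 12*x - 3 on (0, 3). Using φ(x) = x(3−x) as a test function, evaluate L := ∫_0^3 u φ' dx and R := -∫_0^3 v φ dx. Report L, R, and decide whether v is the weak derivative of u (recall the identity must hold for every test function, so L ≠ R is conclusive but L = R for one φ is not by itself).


LHS = -45/2, RHS = -135/2. No, v is not the weak derivative of u.

u(x) = 2*x**2 - x + 2, classical derivative u'(x) = 4*x - 1.
φ(x) = x(3−x), so φ'(x) = 3 - 2*x.
Note φ(0) = φ(3) = 0, so the boundary term u·φ vanishes.
LHS = ∫_0^3 u(x) φ'(x) dx = ∫_0^3 (-4*x^3 + 8*x^2 - 7*x + 6) dx. Term by term:
  ∫_0^3 -4*x^3 dx = -81;  ∫_0^3 8*x^2 dx = 72;  ∫_0^3 -7*x dx = -63/2;
  ∫_0^3 6 dx = 18.
Sum: -81 + 72 − 63/2 + 18 = -45/2.
So LHS = -45/2.
∫_0^3 v(x) φ(x) dx = ∫_0^3 (-12*x^3 + 39*x^2 - 9*x) dx. Term by term:
  ∫_0^3 -12*x^3 dx = -243;  ∫_0^3 39*x^2 dx = 351;  ∫_0^3 -9*x dx = -81/2.
Sum: -243 + 351 − 81/2 = 135/2.
So RHS = -∫_0^3 v(x) φ(x) dx = -135/2.
LHS − RHS = 45 ≠ 0, so the identity fails.
(For a valid weak derivative the identity must hold for EVERY test function, in particular this one. The failure shows v is NOT the weak derivative of u.)
Correct weak derivative would be u'(x) = 4*x - 1.


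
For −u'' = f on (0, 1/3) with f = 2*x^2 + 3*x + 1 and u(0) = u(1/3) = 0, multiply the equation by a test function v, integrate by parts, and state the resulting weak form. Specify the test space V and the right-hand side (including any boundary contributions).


V = H^1_0(0, 1/3) (so v(0) = v(1/3) = 0); weak form: ∫_0^1/3 u'v' dx = ∫_0^1/3 (2*x^2 + 3*x + 1) v dx for all v ∈ V.

Multiply both sides by a test function v and integrate from 0 to 1/3:
  ∫_0^1/3 −u''(x) v(x) dx = ∫_0^1/3 f(x) v(x) dx.
Integrate the LHS by parts once:
  ∫_0^1/3 −u'' v dx = −[u'(x) v(x)]_0^1/3 + ∫_0^1/3 u'(x) v'(x) dx.
Thus ∫_0^1/3 u'(x) v'(x) dx = ∫_0^1/3 f(x) v(x) dx + [u'(x) v(x)]_0^1/3.
Choose V so that boundary terms are either known or forced to vanish.
u is Dirichlet: u(0) = u(1/3) = 0. Let V = H^1_0(0, 1/3); then v(0) = v(1/3) = 0, and [u' v]_0^1/3 = 0.
Weak formulation: find u (satisfying any essential BC) such that ∫_0^1/3 u'(x) v'(x) dx = ∫_0^1/3 f v dx for all v ∈ V.
Substituting f(x) = 2*x^2 + 3*x + 1, the right-hand side is ∫_0^1/3 (2*x^2 + 3*x + 1) v dx.


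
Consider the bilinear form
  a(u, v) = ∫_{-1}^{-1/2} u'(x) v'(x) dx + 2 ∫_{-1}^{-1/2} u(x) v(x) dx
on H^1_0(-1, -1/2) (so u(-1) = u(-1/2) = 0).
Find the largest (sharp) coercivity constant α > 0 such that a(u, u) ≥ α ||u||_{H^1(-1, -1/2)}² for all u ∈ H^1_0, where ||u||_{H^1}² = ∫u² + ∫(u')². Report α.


α = 1

Coercivity of a(·,·) on H^1_0(-1, -1/2) means a(u, u) ≥ α ||u||_{H^1}² for every u ∈ H^1_0.
The interval has length L = 1/2, and Poincaré/coercivity depend only on L. Here a(u, u) = ∫(u')² + (2)·∫u².
Here c = 2 ≥ 1, so a(u,u) = ∫(u')² + c∫u² ≥ ∫(u')² + ∫u² = ||u||_{H^1}², i.e. α = 1 works. No larger α is possible: a(u,u) ≥ α||u||_{H^1}² means (1−α)∫(u')² ≥ (α−c)∫u², and for the modes u_n = sin(nπ(x−x₀)/L) (x₀ the left endpoint) one has ∫u_n²/∫(u_n')² = (L/(nπ))² → 0, so a(u_n,u_n)/||u_n||_{H^1}² → 1. Hence the optimal constant is α = 1.
Therefore α = 1.


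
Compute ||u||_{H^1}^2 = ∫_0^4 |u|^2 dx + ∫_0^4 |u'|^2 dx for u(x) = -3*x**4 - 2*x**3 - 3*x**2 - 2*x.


||u||_{H^1}^2 = 95973968/105

The H^1 norm (squared) on an interval (0, L) is
  ||u||_{H^1}^2 = ∫_0^L u(x)^2 dx + ∫_0^L u'(x)^2 dx.
Compute u'(x) = -12*x**3 - 6*x**2 - 6*x - 2.
Then u(x)^2 = 9*x**8 + 12*x**7 + 22*x**6 + 24*x**5 + 17*x**4 + 12*x**3 + 4*x**2 and u'(x)^2 = 144*x**6 + 144*x**5 + 180*x**4 + 120*x**3 + 60*x**2 + 24*x + 4.
Integrate each monomial from 0 to 4 using ∫_0^4 c·x^n dx = c·4^(n+1)/(n+1):
  ∫_0^4 u(x)^2 dx = ∫_0^4 (9*x^8 + 12*x^7 + 22*x^6 + 24*x^5 + 17*x^4 + 12*x^3 + 4*x^2) dx. Term by term:
    ∫_0^4 9*x^8 dx = 262144;  ∫_0^4 12*x^7 dx = 98304;  ∫_0^4 22*x^6 dx = 360448/7;
    ∫_0^4 24*x^5 dx = 16384;  ∫_0^4 17*x^4 dx = 17408/5;  ∫_0^4 12*x^3 dx = 768;
    ∫_0^4 4*x^2 dx = 256/3.
  Sum: 262144 + 98304 + 360448/7 + 16384 + 17408/5 + 768 + 256/3 = 45429248/105.
  ∫_0^4 u'(x)^2 dx = ∫_0^4 (144*x^6 + 144*x^5 + 180*x^4 + 120*x^3 + 60*x^2 + 24*x + 4) dx. Term by term:
    ∫_0^4 144*x^6 dx = 2359296/7;  ∫_0^4 144*x^5 dx = 98304;  ∫_0^4 180*x^4 dx = 36864;
    ∫_0^4 120*x^3 dx = 7680;  ∫_0^4 60*x^2 dx = 1280;  ∫_0^4 24*x dx = 192;
    ∫_0^4 4 dx = 16.
  Sum: 2359296/7 + 98304 + 36864 + 7680 + 1280 + 192 + 16 = 3369648/7.
Adding: ||u||_{H^1}^2 = 45429248/105 + 3369648/7 = 95973968/105.


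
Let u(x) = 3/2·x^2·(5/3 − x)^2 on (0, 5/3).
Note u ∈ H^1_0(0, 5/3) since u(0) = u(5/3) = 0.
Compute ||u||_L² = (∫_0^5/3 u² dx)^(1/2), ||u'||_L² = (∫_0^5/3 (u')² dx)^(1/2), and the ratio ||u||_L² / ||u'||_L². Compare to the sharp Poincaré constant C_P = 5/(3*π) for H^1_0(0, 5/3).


||u||_L² / ||u'||_L² = 5*sqrt(3)/18 < C_P = 5/(3*π).

u(x) = 3/2·x^2·(5/3 − x)^2, so u'(x) = x*(3*x - 5)*(6*x - 5)/3.
u(x) = 3/2·x^2·(5/3 − x)^2 vanishes at x = 0 and x = 5/3, so u ∈ H^1_0(0, 5/3). Differentiate via the product rule and integrate the resulting polynomials term by term.
  ∫_0^5/3 u² dx = ∫_0^5/3 (9*x^8/4 - 15*x^7 + 75*x^6/2 - 125*x^5/3 + 625*x^4/36) dx. Term by term:
    ∫_0^5/3 9*x^8/4 dx = 1953125/78732;  ∫_0^5/3 -15*x^7 dx = -1953125/17496;  ∫_0^5/3 75*x^6/2 dx = 1953125/10206;
    ∫_0^5/3 -125*x^5/3 dx = -1953125/13122;  ∫_0^5/3 625*x^4/36 dx = 390625/8748.
  Sum: 1953125/78732 − 1953125/17496 + 1953125/10206 − 1953125/13122 + 390625/8748 = 390625/1102248.
  ∫_0^5/3 (u')² dx = ∫_0^5/3 (36*x^6 - 180*x^5 + 325*x^4 - 250*x^3 + 625*x^2/9) dx. Term by term:
    ∫_0^5/3 36*x^6 dx = 312500/1701;  ∫_0^5/3 -180*x^5 dx = -156250/243;  ∫_0^5/3 325*x^4 dx = 203125/243;
    ∫_0^5/3 -250*x^3 dx = -78125/162;  ∫_0^5/3 625*x^2/9 dx = 78125/729.
  Sum: 312500/1701 − 156250/243 + 203125/243 − 78125/162 + 78125/729 = 15625/10206.
∫_0^5/3 u² dx = 390625/1102248, so ||u||_L² = 625*sqrt(42)/6804.
∫_0^5/3 (u')² dx = 15625/10206, so ||u'||_L² = 125*sqrt(14)/378.
Ratio ||u||_L² / ||u'||_L² = 5*sqrt(3)/18.
Sharp Poincaré constant on H^1_0(0, 5/3) is C_P = L/π = 5/(3*π), achieved by sin(3*π/5·x).
A polynomial bump cannot attain the sharp Poincaré constant (only the first sine eigenfunction does), so the ratio is strictly less than C_P, consistent with ||u||_L² ≤ C_P ||u'||_L².


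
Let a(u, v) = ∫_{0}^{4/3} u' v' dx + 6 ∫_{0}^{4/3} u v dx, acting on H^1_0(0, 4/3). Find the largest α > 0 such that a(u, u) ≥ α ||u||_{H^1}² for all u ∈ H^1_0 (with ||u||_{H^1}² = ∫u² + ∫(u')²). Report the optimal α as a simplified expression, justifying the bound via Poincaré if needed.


α = 1

Coercivity of a(·,·) on H^1_0(0, 4/3) means a(u, u) ≥ α ||u||_{H^1}² for every u ∈ H^1_0.
The interval has length L = 4/3, and Poincaré/coercivity depend only on L. Here a(u, u) = ∫(u')² + (6)·∫u².
Here c = 6 ≥ 1, so a(u,u) = ∫(u')² + c∫u² ≥ ∫(u')² + ∫u² = ||u||_{H^1}², i.e. α = 1 works. No larger α is possible: a(u,u) ≥ α||u||_{H^1}² means (1−α)∫(u')² ≥ (α−c)∫u², and for the modes u_n = sin(nπ(x−x₀)/L) (x₀ the left endpoint) one has ∫u_n²/∫(u_n')² = (L/(nπ))² → 0, so a(u_n,u_n)/||u_n||_{H^1}² → 1. Hence the optimal constant is α = 1.
Therefore α = 1.


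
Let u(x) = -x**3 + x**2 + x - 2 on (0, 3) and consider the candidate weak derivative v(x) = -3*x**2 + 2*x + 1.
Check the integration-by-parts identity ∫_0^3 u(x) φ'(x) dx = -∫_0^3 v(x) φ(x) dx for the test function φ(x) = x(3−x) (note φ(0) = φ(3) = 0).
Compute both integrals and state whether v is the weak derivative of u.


LHS = 369/20, RHS = 369/20. Yes, v = u' weakly.

u(x) = -x**3 + x**2 + x - 2, classical derivative u'(x) = -3*x**2 + 2*x + 1.
φ(x) = x(3−x), so φ'(x) = 3 - 2*x.
Note φ(0) = φ(3) = 0, so the boundary term u·φ vanishes.
LHS = ∫_0^3 u(x) φ'(x) dx = ∫_0^3 (2*x^4 - 5*x^3 + x^2 + 7*x - 6) dx. Term by term:
  ∫_0^3 2*x^4 dx = 486/5;  ∫_0^3 -5*x^3 dx = -405/4;  ∫_0^3 x^2 dx = 9;
  ∫_0^3 7*x dx = 63/2;  ∫_0^3 -6 dx = -18.
Sum: 486/5 − 405/4 + 9 + 63/2 − 18 = 369/20.
So LHS = 369/20.
∫_0^3 v(x) φ(x) dx = ∫_0^3 (3*x^4 - 11*x^3 + 5*x^2 + 3*x) dx. Term by term:
  ∫_0^3 3*x^4 dx = 729/5;  ∫_0^3 -11*x^3 dx = -891/4;  ∫_0^3 5*x^2 dx = 45;
  ∫_0^3 3*x dx = 27/2.
Sum: 729/5 − 891/4 + 45 + 27/2 = -369/20.
So RHS = -∫_0^3 v(x) φ(x) dx = 369/20.
LHS = RHS, so the identity holds for this test φ.
Moreover u is smooth here and v(x) = u'(x) = -3*x**2 + 2*x + 1 pointwise, so the identity holds for every test function. Hence v is the weak derivative of u.


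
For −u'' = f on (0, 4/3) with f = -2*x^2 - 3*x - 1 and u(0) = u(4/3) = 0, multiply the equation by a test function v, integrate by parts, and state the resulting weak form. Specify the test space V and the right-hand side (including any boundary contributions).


V = H^1_0(0, 4/3) (so v(0) = v(4/3) = 0); weak form: ∫_0^4/3 u'v' dx = ∫_0^4/3 (-2*x^2 - 3*x - 1) v dx for all v ∈ V.

Multiply both sides by a test function v and integrate from 0 to 4/3:
  ∫_0^4/3 −u''(x) v(x) dx = ∫_0^4/3 f(x) v(x) dx.
Integrate the LHS by parts once:
  ∫_0^4/3 −u'' v dx = −[u'(x) v(x)]_0^4/3 + ∫_0^4/3 u'(x) v'(x) dx.
Thus ∫_0^4/3 u'(x) v'(x) dx = ∫_0^4/3 f(x) v(x) dx + [u'(x) v(x)]_0^4/3.
Choose V so that boundary terms are either known or forced to vanish.
u is Dirichlet: u(0) = u(4/3) = 0. Let V = H^1_0(0, 4/3); then v(0) = v(4/3) = 0, and [u' v]_0^4/3 = 0.
Weak formulation: find u (satisfying any essential BC) such that ∫_0^4/3 u'(x) v'(x) dx = ∫_0^4/3 f v dx for all v ∈ V.
Substituting f(x) = -2*x^2 - 3*x - 1, the right-hand side is ∫_0^4/3 (-2*x^2 - 3*x - 1) v dx.


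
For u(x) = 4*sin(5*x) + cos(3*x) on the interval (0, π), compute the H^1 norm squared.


||u||_{H^1(0,π)}^2 = 213*π

u'(x) = -3*sin(3*x) + 20*cos(5*x).
Expand u² and (u')² and integrate term by term on (0, π), using: for integers n ≥ 1, ∫_0^π sin²(nx) dx = ∫_0^π cos²(nx) dx = π/2; for n ≠ n', ∫_0^π sin(nx)sin(n'x) dx = ∫_0^π cos(nx)cos(n'x) dx = 0; and by product-to-sum, ∫_0^π sin(nx)cos(n'x) dx = ½∫_0^π [sin((n+n')x) + sin((n−n')x)] dx, which is 0 when n+n' is even and 2n/(n²−n'²) when n+n' is odd (it need not vanish on (0, π)).
  u² squared terms: (4)²·∫sin(5x)² dx = 16·π/2 = 8*π;  (1)²·∫cos(3x)² dx = 1·π/2 = π/2.
  u² cross terms: 2·(4)·(1)·∫sin(5x)·cos(3x) dx = 8·(0) = 0.
  So ∫_0^π u² dx = 8*π + π/2 + 0 = 17*π/2.
  (u')² squared terms: (-3)²·∫sin(3x)² dx = 9·π/2 = 9*π/2;  (20)²·∫cos(5x)² dx = 400·π/2 = 200*π.
  (u')² cross terms: 2·(-3)·(20)·∫sin(3x)·cos(5x) dx = -120·(0) = 0.
  So ∫_0^π (u')² dx = 9*π/2 + 200*π + 0 = 409*π/2.
||u||_{H^1}^2 = (17*π/2) + (409*π/2) = 213*π.


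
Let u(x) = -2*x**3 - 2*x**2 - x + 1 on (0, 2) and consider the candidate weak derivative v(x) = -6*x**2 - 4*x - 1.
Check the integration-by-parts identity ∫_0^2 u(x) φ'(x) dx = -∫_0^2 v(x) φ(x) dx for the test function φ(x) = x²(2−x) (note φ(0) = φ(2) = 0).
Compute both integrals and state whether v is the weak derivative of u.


LHS = 308/15, RHS = 308/15. Yes, v = u' weakly.

u(x) = -2*x**3 - 2*x**2 - x + 1, classical derivative u'(x) = -6*x**2 - 4*x - 1.
φ(x) = x²(2−x), so φ'(x) = x*(4 - 3*x).
Note φ(0) = φ(2) = 0, so the boundary term u·φ vanishes.
LHS = ∫_0^2 u(x) φ'(x) dx = ∫_0^2 (6*x^5 - 2*x^4 - 5*x^3 - 7*x^2 + 4*x) dx. Term by term:
  ∫_0^2 6*x^5 dx = 64;  ∫_0^2 -2*x^4 dx = -64/5;  ∫_0^2 -5*x^3 dx = -20;
  ∫_0^2 -7*x^2 dx = -56/3;  ∫_0^2 4*x dx = 8.
Sum: 64 − 64/5 − 20 − 56/3 + 8 = 308/15.
So LHS = 308/15.
∫_0^2 v(x) φ(x) dx = ∫_0^2 (6*x^5 - 8*x^4 - 7*x^3 - 2*x^2) dx. Term by term:
  ∫_0^2 6*x^5 dx = 64;  ∫_0^2 -8*x^4 dx = -256/5;  ∫_0^2 -7*x^3 dx = -28;
  ∫_0^2 -2*x^2 dx = -16/3.
Sum: 64 − 256/5 − 28 − 16/3 = -308/15.
So RHS = -∫_0^2 v(x) φ(x) dx = 308/15.
LHS = RHS, so the identity holds for this test φ.
Moreover u is smooth here and v(x) = u'(x) = -6*x**2 - 4*x - 1 pointwise, so the identity holds for every test function. Hence v is the weak derivative of u.


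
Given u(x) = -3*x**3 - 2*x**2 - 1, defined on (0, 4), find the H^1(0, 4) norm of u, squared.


||u||_{H^1}^2 = 1093844/21

The H^1 norm (squared) on an interval (0, L) is
  ||u||_{H^1}^2 = ∫_0^L u(x)^2 dx + ∫_0^L u'(x)^2 dx.
Compute u'(x) = -9*x**2 - 4*x.
Then u(x)^2 = 9*x**6 + 12*x**5 + 4*x**4 + 6*x**3 + 4*x**2 + 1 and u'(x)^2 = 81*x**4 + 72*x**3 + 16*x**2.
Integrate each monomial from 0 to 4 using ∫_0^4 c·x^n dx = c·4^(n+1)/(n+1):
  ∫_0^4 u(x)^2 dx = ∫_0^4 (9*x^6 + 12*x^5 + 4*x^4 + 6*x^3 + 4*x^2 + 1) dx. Term by term:
    ∫_0^4 9*x^6 dx = 147456/7;  ∫_0^4 12*x^5 dx = 8192;  ∫_0^4 4*x^4 dx = 4096/5;
    ∫_0^4 6*x^3 dx = 384;  ∫_0^4 4*x^2 dx = 256/3;  ∫_0^4 1 dx = 4.
  Sum: 147456/7 + 8192 + 4096/5 + 384 + 256/3 + 4 = 3207716/105.
  ∫_0^4 u'(x)^2 dx = ∫_0^4 (81*x^4 + 72*x^3 + 16*x^2) dx. Term by term:
    ∫_0^4 81*x^4 dx = 82944/5;  ∫_0^4 72*x^3 dx = 4608;  ∫_0^4 16*x^2 dx = 1024/3.
  Sum: 82944/5 + 4608 + 1024/3 = 323072/15.
Adding: ||u||_{H^1}^2 = 3207716/105 + 323072/15 = 1093844/21.


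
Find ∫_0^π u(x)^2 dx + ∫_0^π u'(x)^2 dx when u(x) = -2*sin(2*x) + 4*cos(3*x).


||u||_{H^1(0,π)}^2 = 128 + 90*π

u'(x) = -12*sin(3*x) - 4*cos(2*x).
Expand u² and (u')² and integrate term by term on (0, π), using: for integers n ≥ 1, ∫_0^π sin²(nx) dx = ∫_0^π cos²(nx) dx = π/2; for n ≠ n', ∫_0^π sin(nx)sin(n'x) dx = ∫_0^π cos(nx)cos(n'x) dx = 0; and by product-to-sum, ∫_0^π sin(nx)cos(n'x) dx = ½∫_0^π [sin((n+n')x) + sin((n−n')x)] dx, which is 0 when n+n' is even and 2n/(n²−n'²) when n+n' is odd (it need not vanish on (0, π)).
  u² squared terms: (-2)²·∫sin(2x)² dx = 4·π/2 = 2*π;  (4)²·∫cos(3x)² dx = 16·π/2 = 8*π.
  u² cross terms: 2·(-2)·(4)·∫sin(2x)·cos(3x) dx = -16·(-4/5) = 64/5.
  So ∫_0^π u² dx = 2*π + 8*π + 64/5 = 64/5 + 10*π.
  (u')² squared terms: (-12)²·∫sin(3x)² dx = 144·π/2 = 72*π;  (-4)²·∫cos(2x)² dx = 16·π/2 = 8*π.
  (u')² cross terms: 2·(-12)·(-4)·∫sin(3x)·cos(2x) dx = 96·(6/5) = 576/5.
  So ∫_0^π (u')² dx = 72*π + 8*π + 576/5 = 576/5 + 80*π.
||u||_{H^1}^2 = (64/5 + 10*π) + (576/5 + 80*π) = 128 + 90*π.


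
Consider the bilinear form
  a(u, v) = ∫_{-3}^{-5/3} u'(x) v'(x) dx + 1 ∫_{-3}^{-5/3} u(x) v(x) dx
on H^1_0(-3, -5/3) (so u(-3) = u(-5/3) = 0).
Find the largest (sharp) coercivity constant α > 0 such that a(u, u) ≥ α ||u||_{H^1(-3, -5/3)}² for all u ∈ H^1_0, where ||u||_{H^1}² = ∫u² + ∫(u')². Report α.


α = 1

Coercivity of a(·,·) on H^1_0(-3, -5/3) means a(u, u) ≥ α ||u||_{H^1}² for every u ∈ H^1_0.
The interval has length L = 4/3, and Poincaré/coercivity depend only on L. Here a(u, u) = ∫(u')² + (1)·∫u².
Here c = 1 ≥ 1, so a(u,u) = ∫(u')² + c∫u² ≥ ∫(u')² + ∫u² = ||u||_{H^1}², i.e. α = 1 works. No larger α is possible: a(u,u) ≥ α||u||_{H^1}² means (1−α)∫(u')² ≥ (α−c)∫u², and for the modes u_n = sin(nπ(x−x₀)/L) (x₀ the left endpoint) one has ∫u_n²/∫(u_n')² = (L/(nπ))² → 0, so a(u_n,u_n)/||u_n||_{H^1}² → 1. Hence the optimal constant is α = 1.
Therefore α = 1.


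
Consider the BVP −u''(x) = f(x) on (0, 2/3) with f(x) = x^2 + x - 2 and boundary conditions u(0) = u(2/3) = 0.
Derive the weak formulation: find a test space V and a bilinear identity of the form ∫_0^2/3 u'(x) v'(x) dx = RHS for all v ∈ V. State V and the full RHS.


V = H^1_0(0, 2/3) (so v(0) = v(2/3) = 0); weak form: ∫_0^2/3 u'v' dx = ∫_0^2/3 (x^2 + x - 2) v dx for all v ∈ V.

Multiply both sides by a test function v and integrate from 0 to 2/3:
  ∫_0^2/3 −u''(x) v(x) dx = ∫_0^2/3 f(x) v(x) dx.
Integrate the LHS by parts once:
  ∫_0^2/3 −u'' v dx = −[u'(x) v(x)]_0^2/3 + ∫_0^2/3 u'(x) v'(x) dx.
Thus ∫_0^2/3 u'(x) v'(x) dx = ∫_0^2/3 f(x) v(x) dx + [u'(x) v(x)]_0^2/3.
Choose V so that boundary terms are either known or forced to vanish.
u is Dirichlet: u(0) = u(2/3) = 0. Let V = H^1_0(0, 2/3); then v(0) = v(2/3) = 0, and [u' v]_0^2/3 = 0.
Weak formulation: find u (satisfying any essential BC) such that ∫_0^2/3 u'(x) v'(x) dx = ∫_0^2/3 f v dx for all v ∈ V.
Substituting f(x) = x^2 + x - 2, the right-hand side is ∫_0^2/3 (x^2 + x - 2) v dx.


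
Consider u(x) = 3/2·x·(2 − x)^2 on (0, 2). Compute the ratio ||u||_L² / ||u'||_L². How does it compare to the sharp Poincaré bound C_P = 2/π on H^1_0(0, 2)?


||u||_L² / ||u'||_L² = sqrt(14)/7 < C_P = 2/π.

u(x) = 3/2·x·(2 − x)^2, so u'(x) = 3*(x/2 - 1)*(3*x - 2).
u(x) = 3/2·x·(2 − x)^2 vanishes at x = 0 and x = 2, so u ∈ H^1_0(0, 2). Differentiate via the product rule and integrate the resulting polynomials term by term.
  ∫_0^2 u² dx = ∫_0^2 (9*x^6/4 - 18*x^5 + 54*x^4 - 72*x^3 + 36*x^2) dx. Term by term:
    ∫_0^2 9*x^6/4 dx = 288/7;  ∫_0^2 -18*x^5 dx = -192;  ∫_0^2 54*x^4 dx = 1728/5;
    ∫_0^2 -72*x^3 dx = -288;  ∫_0^2 36*x^2 dx = 96.
  Sum: 288/7 − 192 + 1728/5 − 288 + 96 = 96/35.
  ∫_0^2 (u')² dx = ∫_0^2 (81*x^4/4 - 108*x^3 + 198*x^2 - 144*x + 36) dx. Term by term:
    ∫_0^2 81*x^4/4 dx = 648/5;  ∫_0^2 -108*x^3 dx = -432;  ∫_0^2 198*x^2 dx = 528;
    ∫_0^2 -144*x dx = -288;  ∫_0^2 36 dx = 72.
  Sum: 648/5 − 432 + 528 − 288 + 72 = 48/5.
∫_0^2 u² dx = 96/35, so ||u||_L² = 4*sqrt(210)/35.
∫_0^2 (u')² dx = 48/5, so ||u'||_L² = 4*sqrt(15)/5.
Ratio ||u||_L² / ||u'||_L² = sqrt(14)/7.
Sharp Poincaré constant on H^1_0(0, 2) is C_P = L/π = 2/π, achieved by sin(π/2·x).
A polynomial bump cannot attain the sharp Poincaré constant (only the first sine eigenfunction does), so the ratio is strictly less than C_P, consistent with ||u||_L² ≤ C_P ||u'||_L².


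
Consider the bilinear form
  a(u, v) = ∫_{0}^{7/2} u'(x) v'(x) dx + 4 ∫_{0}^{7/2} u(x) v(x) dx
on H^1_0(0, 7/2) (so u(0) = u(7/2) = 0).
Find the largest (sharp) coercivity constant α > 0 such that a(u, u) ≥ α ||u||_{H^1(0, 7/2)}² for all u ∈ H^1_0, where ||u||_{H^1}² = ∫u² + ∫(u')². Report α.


α = 1

Coercivity of a(·,·) on H^1_0(0, 7/2) means a(u, u) ≥ α ||u||_{H^1}² for every u ∈ H^1_0.
The interval has length L = 7/2, and Poincaré/coercivity depend only on L. Here a(u, u) = ∫(u')² + (4)·∫u².
Here c = 4 ≥ 1, so a(u,u) = ∫(u')² + c∫u² ≥ ∫(u')² + ∫u² = ||u||_{H^1}², i.e. α = 1 works. No larger α is possible: a(u,u) ≥ α||u||_{H^1}² means (1−α)∫(u')² ≥ (α−c)∫u², and for the modes u_n = sin(nπ(x−x₀)/L) (x₀ the left endpoint) one has ∫u_n²/∫(u_n')² = (L/(nπ))² → 0, so a(u_n,u_n)/||u_n||_{H^1}² → 1. Hence the optimal constant is α = 1.
Therefore α = 1.


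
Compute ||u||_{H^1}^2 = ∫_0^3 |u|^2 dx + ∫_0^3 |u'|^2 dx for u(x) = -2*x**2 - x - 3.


||u||_{H^1}^2 = 3147/5

The H^1 norm (squared) on an interval (0, L) is
  ||u||_{H^1}^2 = ∫_0^L u(x)^2 dx + ∫_0^L u'(x)^2 dx.
Compute u'(x) = -4*x - 1.
Then u(x)^2 = 4*x**4 + 4*x**3 + 13*x**2 + 6*x + 9 and u'(x)^2 = 16*x**2 + 8*x + 1.
Integrate each monomial from 0 to 3 using ∫_0^3 c·x^n dx = c·3^(n+1)/(n+1):
  ∫_0^3 u(x)^2 dx = ∫_0^3 (4*x^4 + 4*x^3 + 13*x^2 + 6*x + 9) dx. Term by term:
    ∫_0^3 4*x^4 dx = 972/5;  ∫_0^3 4*x^3 dx = 81;  ∫_0^3 13*x^2 dx = 117;
    ∫_0^3 6*x dx = 27;  ∫_0^3 9 dx = 27.
  Sum: 972/5 + 81 + 117 + 27 + 27 = 2232/5.
  ∫_0^3 u'(x)^2 dx = ∫_0^3 (16*x^2 + 8*x + 1) dx. Term by term:
    ∫_0^3 16*x^2 dx = 144;  ∫_0^3 8*x dx = 36;  ∫_0^3 1 dx = 3.
  Sum: 144 + 36 + 3 = 183.
Adding: ||u||_{H^1}^2 = 2232/5 + 183 = 3147/5.


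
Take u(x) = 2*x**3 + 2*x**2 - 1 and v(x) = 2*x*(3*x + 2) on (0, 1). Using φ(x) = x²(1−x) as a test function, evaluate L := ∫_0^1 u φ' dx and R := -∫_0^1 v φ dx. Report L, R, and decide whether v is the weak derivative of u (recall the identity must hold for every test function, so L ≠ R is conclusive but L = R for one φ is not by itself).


LHS = -2/5, RHS = -2/5. Yes, v = u' weakly.

u(x) = 2*x**3 + 2*x**2 - 1, classical derivative u'(x) = 6*x**2 + 4*x.
φ(x) = x²(1−x), so φ'(x) = x*(2 - 3*x).
Note φ(0) = φ(1) = 0, so the boundary term u·φ vanishes.
LHS = ∫_0^1 u(x) φ'(x) dx = ∫_0^1 (-6*x^5 - 2*x^4 + 4*x^3 + 3*x^2 - 2*x) dx. Term by term:
  ∫_0^1 -6*x^5 dx = -1;  ∫_0^1 -2*x^4 dx = -2/5;  ∫_0^1 4*x^3 dx = 1;
  ∫_0^1 3*x^2 dx = 1;  ∫_0^1 -2*x dx = -1.
Sum: -1 − 2/5 + 1 + 1 − 1 = -2/5.
So LHS = -2/5.
∫_0^1 v(x) φ(x) dx = ∫_0^1 (-6*x^5 + 2*x^4 + 4*x^3) dx. Term by term:
  ∫_0^1 -6*x^5 dx = -1;  ∫_0^1 2*x^4 dx = 2/5;  ∫_0^1 4*x^3 dx = 1.
Sum: -1 + 2/5 + 1 = 2/5.
So RHS = -∫_0^1 v(x) φ(x) dx = -2/5.
LHS = RHS, so the identity holds for this test φ.
Moreover u is smooth here and v(x) = u'(x) = 6*x**2 + 4*x pointwise, so the identity holds for every test function. Hence v is the weak derivative of u.


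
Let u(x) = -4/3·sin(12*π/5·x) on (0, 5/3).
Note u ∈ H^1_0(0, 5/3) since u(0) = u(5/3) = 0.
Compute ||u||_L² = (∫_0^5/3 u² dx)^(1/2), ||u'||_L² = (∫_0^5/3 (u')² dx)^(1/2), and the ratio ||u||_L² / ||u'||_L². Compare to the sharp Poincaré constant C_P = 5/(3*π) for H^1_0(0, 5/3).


||u||_L² / ||u'||_L² = 5/(12*π) < C_P = 5/(3*π).

u(x) = -4/3·sin(12*π/5·x), so u'(x) = -16*π*cos(12*π*x/5)/5.
Writing u(x) = A·sin(kπx/L) with A = -4/3 and k = 4, use ∫_0^L sin²(kπx/L) dx = L/2 and ∫_0^L cos²(kπx/L) dx = L/2.
u² = 16/9·sin²(12*π/5·x) and (u')² = 256*π^2/25·cos²(12*π/5·x), and each of sin², cos² integrates to L/2 = 5/6 over (0, 5/3).
∫_0^5/3 u² dx = 40/27, so ||u||_L² = 2*sqrt(30)/9.
∫_0^5/3 (u')² dx = 128*π^2/15, so ||u'||_L² = 8*sqrt(30)*π/15.
Ratio ||u||_L² / ||u'||_L² = 5/(12*π).
Sharp Poincaré constant on H^1_0(0, 5/3) is C_P = L/π = 5/(3*π), achieved by sin(3*π/5·x).
This is the k = 4 harmonic; the ratio L/(kπ) is strictly less than C_P = L/π, consistent with the sharp inequality ||u||_L² ≤ C_P ||u'||_L².


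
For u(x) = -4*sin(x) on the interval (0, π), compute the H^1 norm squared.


||u||_{H^1(0,π)}^2 = 16*π

u'(x) = -4*cos(x).
Expand u² and (u')² and integrate term by term on (0, π), using: for integers n ≥ 1, ∫_0^π sin²(nx) dx = ∫_0^π cos²(nx) dx = π/2; for n ≠ n', ∫_0^π sin(nx)sin(n'x) dx = ∫_0^π cos(nx)cos(n'x) dx = 0; and by product-to-sum, ∫_0^π sin(nx)cos(n'x) dx = ½∫_0^π [sin((n+n')x) + sin((n−n')x)] dx, which is 0 when n+n' is even and 2n/(n²−n'²) when n+n' is odd (it need not vanish on (0, π)).
  u² squared terms: (-4)²·∫sin(x)² dx = 16·π/2 = 8*π.
  So ∫_0^π u² dx = 8*π.
  (u')² squared terms: (-4)²·∫cos(x)² dx = 16·π/2 = 8*π.
  So ∫_0^π (u')² dx = 8*π.
||u||_{H^1}^2 = (8*π) + (8*π) = 16*π.


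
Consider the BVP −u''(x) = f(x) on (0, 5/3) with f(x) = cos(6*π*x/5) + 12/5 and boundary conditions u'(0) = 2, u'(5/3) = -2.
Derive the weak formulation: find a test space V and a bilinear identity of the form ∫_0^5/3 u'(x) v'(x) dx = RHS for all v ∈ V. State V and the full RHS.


V = H^1(0, 5/3) (v unrestricted at boundary; u is determined up to an additive constant); weak form: ∫_0^5/3 u'v' dx = ∫_0^5/3 (cos(6*π*x/5) + 12/5) v dx − 2·v(5/3) − 2·v(0) for all v ∈ V.

Multiply both sides by a test function v and integrate from 0 to 5/3:
  ∫_0^5/3 −u''(x) v(x) dx = ∫_0^5/3 f(x) v(x) dx.
Integrate the LHS by parts once:
  ∫_0^5/3 −u'' v dx = −[u'(x) v(x)]_0^5/3 + ∫_0^5/3 u'(x) v'(x) dx.
Thus ∫_0^5/3 u'(x) v'(x) dx = ∫_0^5/3 f(x) v(x) dx + [u'(x) v(x)]_0^5/3.
Choose V so that boundary terms are either known or forced to vanish.
u has inhomogeneous Neumann u'(0) = 2, u'(5/3) = -2. [u' v]_0^5/3 = (-2)·v(5/3) − (2)·v(0) = − 2·v(5/3) − 2·v(0). Take V = H^1(0, 5/3); boundary term becomes part of RHS.
Weak formulation: find u (satisfying any essential BC) such that ∫_0^5/3 u'(x) v'(x) dx = ∫_0^5/3 f v dx − 2·v(5/3) − 2·v(0) for all v ∈ V (Neumann data are natural BCs: they enter the RHS as boundary terms).
Substituting f(x) = cos(6*π*x/5) + 12/5, the right-hand side is ∫_0^5/3 (cos(6*π*x/5) + 12/5) v dx − 2·v(5/3) − 2·v(0).
Compatibility check (pure Neumann): taking v ≡ 1 ∈ V gives 0 = ∫_0^5/3 f dx + (-2) − (2), i.e. ∫_0^5/3 f dx must equal u'(0) − u'(5/3) = 4. Indeed ∫_0^5/3 (cos(6*π*x/5) + 12/5) dx = 4, so the data are compatible. The solution is then unique only up to an additive constant (fix it e.g. by requiring ∫_0^5/3 u dx = 0).


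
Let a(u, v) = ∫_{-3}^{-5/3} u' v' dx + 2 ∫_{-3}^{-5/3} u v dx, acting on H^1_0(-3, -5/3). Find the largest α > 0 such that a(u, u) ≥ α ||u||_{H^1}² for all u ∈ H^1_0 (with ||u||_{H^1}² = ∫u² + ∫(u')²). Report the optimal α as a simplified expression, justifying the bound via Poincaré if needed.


α = 1

Coercivity of a(·,·) on H^1_0(-3, -5/3) means a(u, u) ≥ α ||u||_{H^1}² for every u ∈ H^1_0.
The interval has length L = 4/3, and Poincaré/coercivity depend only on L. Here a(u, u) = ∫(u')² + (2)·∫u².
Here c = 2 ≥ 1, so a(u,u) = ∫(u')² + c∫u² ≥ ∫(u')² + ∫u² = ||u||_{H^1}², i.e. α = 1 works. No larger α is possible: a(u,u) ≥ α||u||_{H^1}² means (1−α)∫(u')² ≥ (α−c)∫u², and for the modes u_n = sin(nπ(x−x₀)/L) (x₀ the left endpoint) one has ∫u_n²/∫(u_n')² = (L/(nπ))² → 0, so a(u_n,u_n)/||u_n||_{H^1}² → 1. Hence the optimal constant is α = 1.
Therefore α = 1.


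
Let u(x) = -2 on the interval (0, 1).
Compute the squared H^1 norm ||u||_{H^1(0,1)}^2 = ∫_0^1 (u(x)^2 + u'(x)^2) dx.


||u||_{H^1}^2 = 4

The H^1 norm (squared) on an interval (0, L) is
  ||u||_{H^1}^2 = ∫_0^L u(x)^2 dx + ∫_0^L u'(x)^2 dx.
Compute u'(x) = 0.
Then u(x)^2 = 4 and u'(x)^2 = 0.
Integrate each monomial from 0 to 1 using ∫_0^1 c·x^n dx = c·1^(n+1)/(n+1):
  ∫_0^1 u(x)^2 dx = ∫_0^1 (4) dx. Term by term:
    ∫_0^1 4 dx = 4.
  ∫_0^1 u'(x)^2 dx = ∫_0^1 (0) dx. Term by term:
    ∫_0^1 0 dx = 0.
Adding: ||u||_{H^1}^2 = 4 + 0 = 4.


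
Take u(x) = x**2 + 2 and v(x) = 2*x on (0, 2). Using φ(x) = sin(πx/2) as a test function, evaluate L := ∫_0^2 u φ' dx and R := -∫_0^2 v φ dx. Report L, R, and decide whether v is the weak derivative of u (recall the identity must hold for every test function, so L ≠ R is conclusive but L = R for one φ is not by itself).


LHS = -8/π, RHS = -8/π. Yes, v = u' weakly.

u(x) = x**2 + 2, classical derivative u'(x) = 2*x.
φ(x) = sin(πx/2), so φ'(x) = π*cos(π*x/2)/2.
Note φ(0) = φ(2) = 0, so the boundary term u·φ vanishes.
LHS = ∫_0^2 u(x) φ'(x) dx = ∫_0^2 (π*x^2*cos(π*x/2)/2 + π*cos(π*x/2)) dx. Term by term:
  ∫_0^2 π*cos(π*x/2) dx = 0;  ∫_0^2 π*x^2*cos(π*x/2)/2 dx = -8/π.
Sum: 0 − 8/π = -8/π.
So LHS = -8/π.
∫_0^2 v(x) φ(x) dx = ∫_0^2 (2*x*sin(π*x/2)) dx. Term by term:
  ∫_0^2 2*x*sin(π*x/2) dx = 8/π.
So RHS = -∫_0^2 v(x) φ(x) dx = -8/π.
LHS = RHS, so the identity holds for this test φ.
Moreover u is smooth here and v(x) = u'(x) = 2*x pointwise, so the identity holds for every test function. Hence v is the weak derivative of u.


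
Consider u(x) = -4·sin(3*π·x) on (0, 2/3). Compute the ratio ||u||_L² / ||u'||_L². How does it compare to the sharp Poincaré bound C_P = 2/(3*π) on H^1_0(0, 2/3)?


||u||_L² / ||u'||_L² = 1/(3*π) < C_P = 2/(3*π).

u(x) = -4·sin(3*π·x), so u'(x) = -12*π*cos(3*π*x).
Writing u(x) = A·sin(kπx/L) with A = -4 and k = 2, use ∫_0^L sin²(kπx/L) dx = L/2 and ∫_0^L cos²(kπx/L) dx = L/2.
u² = 16·sin²(3*π·x) and (u')² = 144*π^2·cos²(3*π·x), and each of sin², cos² integrates to L/2 = 1/3 over (0, 2/3).
∫_0^2/3 u² dx = 16/3, so ||u||_L² = 4*sqrt(3)/3.
∫_0^2/3 (u')² dx = 48*π^2, so ||u'||_L² = 4*sqrt(3)*π.
Ratio ||u||_L² / ||u'||_L² = 1/(3*π).
Sharp Poincaré constant on H^1_0(0, 2/3) is C_P = L/π = 2/(3*π), achieved by sin(3*π/2·x).
This is the k = 2 harmonic; the ratio L/(kπ) is strictly less than C_P = L/π, consistent with the sharp inequality ||u||_L² ≤ C_P ||u'||_L².


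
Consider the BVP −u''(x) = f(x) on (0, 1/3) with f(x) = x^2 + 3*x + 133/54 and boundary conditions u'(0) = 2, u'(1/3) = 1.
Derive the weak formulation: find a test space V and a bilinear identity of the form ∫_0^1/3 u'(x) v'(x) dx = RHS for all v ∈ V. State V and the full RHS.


V = H^1(0, 1/3) (v unrestricted at boundary; u is determined up to an additive constant); weak form: ∫_0^1/3 u'v' dx = ∫_0^1/3 (x^2 + 3*x + 133/54) v dx + v(1/3) − 2·v(0) for all v ∈ V.

Multiply both sides by a test function v and integrate from 0 to 1/3:
  ∫_0^1/3 −u''(x) v(x) dx = ∫_0^1/3 f(x) v(x) dx.
Integrate the LHS by parts once:
  ∫_0^1/3 −u'' v dx = −[u'(x) v(x)]_0^1/3 + ∫_0^1/3 u'(x) v'(x) dx.
Thus ∫_0^1/3 u'(x) v'(x) dx = ∫_0^1/3 f(x) v(x) dx + [u'(x) v(x)]_0^1/3.
Choose V so that boundary terms are either known or forced to vanish.
u has inhomogeneous Neumann u'(0) = 2, u'(1/3) = 1. [u' v]_0^1/3 = (1)·v(1/3) − (2)·v(0) = v(1/3) − 2·v(0). Take V = H^1(0, 1/3); boundary term becomes part of RHS.
Weak formulation: find u (satisfying any essential BC) such that ∫_0^1/3 u'(x) v'(x) dx = ∫_0^1/3 f v dx + v(1/3) − 2·v(0) for all v ∈ V (Neumann data are natural BCs: they enter the RHS as boundary terms).
Substituting f(x) = x^2 + 3*x + 133/54, the right-hand side is ∫_0^1/3 (x^2 + 3*x + 133/54) v dx + v(1/3) − 2·v(0).
Compatibility check (pure Neumann): taking v ≡ 1 ∈ V gives 0 = ∫_0^1/3 f dx + (1) − (2), i.e. ∫_0^1/3 f dx must equal u'(0) − u'(1/3) = 1. Indeed ∫_0^1/3 (x^2 + 3*x + 133/54) dx = 1, so the data are compatible. The solution is then unique only up to an additive constant (fix it e.g. by requiring ∫_0^1/3 u dx = 0).


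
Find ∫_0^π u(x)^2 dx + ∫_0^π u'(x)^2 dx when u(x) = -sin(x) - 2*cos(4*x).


||u||_{H^1(0,π)}^2 = -136/15 + 35*π

u'(x) = 8*sin(4*x) - cos(x).
Expand u² and (u')² and integrate term by term on (0, π), using: for integers n ≥ 1, ∫_0^π sin²(nx) dx = ∫_0^π cos²(nx) dx = π/2; for n ≠ n', ∫_0^π sin(nx)sin(n'x) dx = ∫_0^π cos(nx)cos(n'x) dx = 0; and by product-to-sum, ∫_0^π sin(nx)cos(n'x) dx = ½∫_0^π [sin((n+n')x) + sin((n−n')x)] dx, which is 0 when n+n' is even and 2n/(n²−n'²) when n+n' is odd (it need not vanish on (0, π)).
  u² squared terms: (-1)²·∫sin(x)² dx = 1·π/2 = π/2;  (-2)²·∫cos(4x)² dx = 4·π/2 = 2*π.
  u² cross terms: 2·(-1)·(-2)·∫sin(x)·cos(4x) dx = 4·(-2/15) = -8/15.
  So ∫_0^π u² dx = π/2 + 2*π − 8/15 = -8/15 + 5*π/2.
  (u')² squared terms: (-1)²·∫cos(x)² dx = 1·π/2 = π/2;  (8)²·∫sin(4x)² dx = 64·π/2 = 32*π.
  (u')² cross terms: 2·(-1)·(8)·∫cos(x)·sin(4x) dx = -16·(8/15) = -128/15.
  So ∫_0^π (u')² dx = π/2 + 32*π − 128/15 = -128/15 + 65*π/2.
||u||_{H^1}^2 = (-8/15 + 5*π/2) + (-128/15 + 65*π/2) = -136/15 + 35*π.


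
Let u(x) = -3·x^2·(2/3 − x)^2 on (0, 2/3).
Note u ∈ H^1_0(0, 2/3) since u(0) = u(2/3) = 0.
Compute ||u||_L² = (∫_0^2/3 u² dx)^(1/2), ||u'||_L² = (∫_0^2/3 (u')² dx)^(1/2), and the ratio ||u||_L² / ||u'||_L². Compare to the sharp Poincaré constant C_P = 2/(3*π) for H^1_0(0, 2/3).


||u||_L² / ||u'||_L² = sqrt(3)/9 < C_P = 2/(3*π).

u(x) = -3·x^2·(2/3 − x)^2, so u'(x) = 4*x*(-9*x^2 + 9*x - 2)/3.
u(x) = -3·x^2·(2/3 − x)^2 vanishes at x = 0 and x = 2/3, so u ∈ H^1_0(0, 2/3). Differentiate via the product rule and integrate the resulting polynomials term by term.
  ∫_0^2/3 u² dx = ∫_0^2/3 (9*x^8 - 24*x^7 + 24*x^6 - 32*x^5/3 + 16*x^4/9) dx. Term by term:
    ∫_0^2/3 9*x^8 dx = 512/19683;  ∫_0^2/3 -24*x^7 dx = -256/2187;  ∫_0^2/3 24*x^6 dx = 1024/5103;
    ∫_0^2/3 -32*x^5/3 dx = -1024/6561;  ∫_0^2/3 16*x^4/9 dx = 512/10935.
  Sum: 512/19683 − 256/2187 + 1024/5103 − 1024/6561 + 512/10935 = 256/688905.
  ∫_0^2/3 (u')² dx = ∫_0^2/3 (144*x^6 - 288*x^5 + 208*x^4 - 64*x^3 + 64*x^2/9) dx. Term by term:
    ∫_0^2/3 144*x^6 dx = 2048/1701;  ∫_0^2/3 -288*x^5 dx = -1024/243;  ∫_0^2/3 208*x^4 dx = 6656/1215;
    ∫_0^2/3 -64*x^3 dx = -256/81;  ∫_0^2/3 64*x^2/9 dx = 512/729.
  Sum: 2048/1701 − 1024/243 + 6656/1215 − 256/81 + 512/729 = 256/25515.
∫_0^2/3 u² dx = 256/688905, so ||u||_L² = 16*sqrt(105)/8505.
∫_0^2/3 (u')² dx = 256/25515, so ||u'||_L² = 16*sqrt(35)/945.
Ratio ||u||_L² / ||u'||_L² = sqrt(3)/9.
Sharp Poincaré constant on H^1_0(0, 2/3) is C_P = L/π = 2/(3*π), achieved by sin(3*π/2·x).
A polynomial bump cannot attain the sharp Poincaré constant (only the first sine eigenfunction does), so the ratio is strictly less than C_P, consistent with ||u||_L² ≤ C_P ||u'||_L².


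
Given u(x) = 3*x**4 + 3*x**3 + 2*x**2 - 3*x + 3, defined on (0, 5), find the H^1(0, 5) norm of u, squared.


||u||_{H^1}^2 = 448000835/84

The H^1 norm (squared) on an interval (0, L) is
  ||u||_{H^1}^2 = ∫_0^L u(x)^2 dx + ∫_0^L u'(x)^2 dx.
Compute u'(x) = 12*x**3 + 9*x**2 + 4*x - 3.
Then u(x)^2 = 9*x**8 + 18*x**7 + 21*x**6 - 6*x**5 + 4*x**4 + 6*x**3 + 21*x**2 - 18*x + 9 and u'(x)^2 = 144*x**6 + 216*x**5 + 177*x**4 - 38*x**2 - 24*x + 9.
Integrate each monomial from 0 to 5 using ∫_0^5 c·x^n dx = c·5^(n+1)/(n+1):
  ∫_0^5 u(x)^2 dx = ∫_0^5 (9*x^8 + 18*x^7 + 21*x^6 - 6*x^5 + 4*x^4 + 6*x^3 + 21*x^2 - 18*x + 9) dx. Term by term:
    ∫_0^5 9*x^8 dx = 1953125;  ∫_0^5 18*x^7 dx = 3515625/4;  ∫_0^5 21*x^6 dx = 234375;
    ∫_0^5 -6*x^5 dx = -15625;  ∫_0^5 4*x^4 dx = 2500;  ∫_0^5 6*x^3 dx = 1875/2;
    ∫_0^5 21*x^2 dx = 875;  ∫_0^5 -18*x dx = -225;  ∫_0^5 9 dx = 45.
  Sum: 1953125 + 3515625/4 + 234375 − 15625 + 2500 + 1875/2 + 875 − 225 + 45 = 12219655/4.
  ∫_0^5 u'(x)^2 dx = ∫_0^5 (144*x^6 + 216*x^5 + 177*x^4 - 38*x^2 - 24*x + 9) dx. Term by term:
    ∫_0^5 144*x^6 dx = 11250000/7;  ∫_0^5 216*x^5 dx = 562500;  ∫_0^5 177*x^4 dx = 110625;
    ∫_0^5 -38*x^2 dx = -4750/3;  ∫_0^5 -24*x dx = -300;  ∫_0^5 9 dx = 45.
  Sum: 11250000/7 + 562500 + 110625 − 4750/3 − 300 + 45 = 47847020/21.
Adding: ||u||_{H^1}^2 = 12219655/4 + 47847020/21 = 448000835/84.


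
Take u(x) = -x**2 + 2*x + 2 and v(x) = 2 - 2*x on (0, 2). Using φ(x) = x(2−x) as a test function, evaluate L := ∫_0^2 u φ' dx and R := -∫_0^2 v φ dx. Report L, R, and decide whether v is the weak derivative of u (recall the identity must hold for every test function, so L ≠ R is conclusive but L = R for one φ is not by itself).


LHS = 0, RHS = 0. Yes, v = u' weakly.

u(x) = -x**2 + 2*x + 2, classical derivative u'(x) = 2 - 2*x.
φ(x) = x(2−x), so φ'(x) = 2 - 2*x.
Note φ(0) = φ(2) = 0, so the boundary term u·φ vanishes.
LHS = ∫_0^2 u(x) φ'(x) dx = ∫_0^2 (2*x^3 - 6*x^2 + 4) dx. Term by term:
  ∫_0^2 2*x^3 dx = 8;  ∫_0^2 -6*x^2 dx = -16;  ∫_0^2 4 dx = 8.
Sum: 8 − 16 + 8 = 0.
So LHS = 0.
∫_0^2 v(x) φ(x) dx = ∫_0^2 (2*x^3 - 6*x^2 + 4*x) dx. Term by term:
  ∫_0^2 2*x^3 dx = 8;  ∫_0^2 -6*x^2 dx = -16;  ∫_0^2 4*x dx = 8.
Sum: 8 − 16 + 8 = 0.
So RHS = -∫_0^2 v(x) φ(x) dx = 0.
LHS = RHS, so the identity holds for this test φ.
Moreover u is smooth here and v(x) = u'(x) = 2 - 2*x pointwise, so the identity holds for every test function. Hence v is the weak derivative of u.
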